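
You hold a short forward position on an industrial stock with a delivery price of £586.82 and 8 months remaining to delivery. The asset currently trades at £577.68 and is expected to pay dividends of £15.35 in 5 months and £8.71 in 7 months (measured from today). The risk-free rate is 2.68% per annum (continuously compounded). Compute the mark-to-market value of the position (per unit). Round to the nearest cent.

PV(remaining dividends) I = 15.35·e^(−0.0268·5/12) + 8.71·e^(−0.0268·7/12) = 23.7544
Current forward F = (S − I)·e^(rT) = (577.68 − 23.7544)·e^(0.0268·8/12) = 553.9256 × 1.018027 = 563.9112
Value (long) = (F − K)·e^(−rT) = (563.9112 − 586.82) × 0.982292 = -22.5031
Short position value = −(long value) = £22.50

£22.50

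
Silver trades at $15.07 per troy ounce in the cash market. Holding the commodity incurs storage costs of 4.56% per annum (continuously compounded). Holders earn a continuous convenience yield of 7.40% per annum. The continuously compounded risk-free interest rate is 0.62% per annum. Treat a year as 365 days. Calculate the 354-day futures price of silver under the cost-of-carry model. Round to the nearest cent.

Net carry = r + u − y = 0.0062 + 0.0456 − 0.0740 = -0.0222
F = S·e^((r+u−y)T) = 15.07 · e^(-0.0222 × 354/365) = 15.07 · e^-0.021531
= 15.07 × 0.978699 = $14.75 per troy ounce

$14.75 per troy ounce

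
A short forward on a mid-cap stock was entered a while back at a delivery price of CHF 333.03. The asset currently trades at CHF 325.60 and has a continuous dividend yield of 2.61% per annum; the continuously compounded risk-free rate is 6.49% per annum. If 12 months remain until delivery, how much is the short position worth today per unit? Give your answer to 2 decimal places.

Current fair forward for the remaining 12 months: F = S·e^((r − q)·T), (r − q) = 0.0649 − 0.0261 = 0.0388
F = 325.60 · e^(0.0388 × 12/12) = 325.60 × 1.039563 = 338.4817
Value of long forward = (F − K)·e^(−rT) = (338.4817 − 333.03) · e^(−0.0649·12/12)
= 5.4517 × 0.937161 = 5.11
Short position value = −(long value) = -CHF 5.11

-CHF 5.11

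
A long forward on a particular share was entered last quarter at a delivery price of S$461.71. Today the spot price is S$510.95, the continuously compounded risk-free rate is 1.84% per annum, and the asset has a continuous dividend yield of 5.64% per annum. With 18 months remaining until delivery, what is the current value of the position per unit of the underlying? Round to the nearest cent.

Current fair forward for the remaining 18 months: F = S·e^((r − q)·T), (r − q) = 0.0184 − 0.0564 = -0.0380
F = 510.95 · e^(-0.0380 × 18/12) = 510.95 × 0.944594 = 482.6403
Value of long forward = (F − K)·e^(−rT) = (482.6403 − 461.71) · e^(−0.0184·18/12)
= 20.9303 × 0.972777 = 20.36

S$20.36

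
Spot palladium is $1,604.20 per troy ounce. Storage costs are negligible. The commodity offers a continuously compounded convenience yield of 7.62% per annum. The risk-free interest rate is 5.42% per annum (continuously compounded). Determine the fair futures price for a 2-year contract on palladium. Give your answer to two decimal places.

$1,535.15 per troy ounce

Net carry = r + u − y = 0.0542 + 0.0000 − 0.0762 = -0.0220
F = S·e^((r+u−y)T) = 1604.20 · e^(-0.0220 × 2) = 1604.20 · e^-0.04400000
= 1604.20 × 0.95695396 = $1,535.15 per troy ounce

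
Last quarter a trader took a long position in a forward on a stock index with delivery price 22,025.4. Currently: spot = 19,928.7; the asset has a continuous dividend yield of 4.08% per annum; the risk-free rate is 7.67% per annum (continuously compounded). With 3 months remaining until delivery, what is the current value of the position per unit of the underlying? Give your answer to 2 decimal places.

-1880.63

Current fair forward for the remaining 3 months: F = S·e^((r − q)·T), (r − q) = 0.0767 − 0.0408 = 0.0359
F = 19928.7 · e^(0.0359 × 3/12) = 19928.7 × 1.00901540 = 20108.3652
Value of long forward = (F − K)·e^(−rT) = (20108.3652 − 22025.4) · e^(−0.0767·3/12)
= -1917.0348 × 0.98100767 = -1880.63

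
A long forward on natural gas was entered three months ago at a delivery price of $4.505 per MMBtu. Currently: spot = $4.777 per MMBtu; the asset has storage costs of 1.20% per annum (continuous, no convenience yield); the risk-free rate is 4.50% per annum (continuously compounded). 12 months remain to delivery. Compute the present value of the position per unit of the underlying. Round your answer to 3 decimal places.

$0.528 per MMBtu

Current fair forward for the remaining 12 months: F = S·e^((r + u)·T), (r + u) = 0.0450 + 0.0120 = 0.0570
F = 4.777 · e^(0.0570 × 12/12) = 4.777 × 1.058656 = 5.0572
Value of long forward = (F − K)·e^(−rT) = (5.0572 − 4.505) · e^(−0.0450·12/12)
= 0.5522 × 0.955997 = 0.528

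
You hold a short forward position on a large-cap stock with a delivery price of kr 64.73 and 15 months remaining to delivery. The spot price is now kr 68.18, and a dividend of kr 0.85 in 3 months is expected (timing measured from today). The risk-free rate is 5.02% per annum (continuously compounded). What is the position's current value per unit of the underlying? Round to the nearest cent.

PV(remaining dividends) I = 0.85·e^(−0.0502·3/12) = 0.8394
Current forward F = (S − I)·e^(rT) = (68.18 − 0.8394)·e^(0.0502·15/12) = 67.3406 × 1.064761 = 71.7016
Value (long) = (F − K)·e^(−rT) = (71.7016 − 64.73) × 0.939178 = 6.5476
Short position value = −(long value) = -kr 6.55

-kr 6.55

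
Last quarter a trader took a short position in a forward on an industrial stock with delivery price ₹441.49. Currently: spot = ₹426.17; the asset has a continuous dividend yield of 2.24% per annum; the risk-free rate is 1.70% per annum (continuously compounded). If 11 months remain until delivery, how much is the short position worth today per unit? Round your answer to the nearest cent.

₹17.15

Current fair forward for the remaining 11 months: F = S·e^((r − q)·T), (r − q) = 0.0170 − 0.0224 = -0.0054
F = 426.17 · e^(-0.0054 × 11/12) = 426.17 × 0.995062 = 424.0656
Value of long forward = (F − K)·e^(−rT) = (424.0656 − 441.49) · e^(−0.0170·11/12)
= -17.4244 × 0.984537 = -17.15
Short position value = −(long value) = ₹17.15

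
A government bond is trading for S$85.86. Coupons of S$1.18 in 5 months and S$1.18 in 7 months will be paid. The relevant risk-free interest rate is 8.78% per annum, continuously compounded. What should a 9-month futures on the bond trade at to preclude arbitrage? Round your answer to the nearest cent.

S$89.29

PV(coupons) I = 1.18·e^(−0.0878·5/12) + 1.18·e^(−0.0878·7/12)
I = 1.1376 + 1.1211 = 2.2587
F = (S − I)·e^(rT) = (85.86 − 2.2587) · e^(0.0878·9/12)
= 83.6013 · e^0.065850 = 83.6013 × 1.068066 = S$89.29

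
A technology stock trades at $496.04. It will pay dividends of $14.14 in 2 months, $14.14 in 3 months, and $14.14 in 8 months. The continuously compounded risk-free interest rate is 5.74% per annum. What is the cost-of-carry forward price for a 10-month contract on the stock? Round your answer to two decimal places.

PV(dividends) I = 14.14·e^(−0.0574·2/12) + 14.14·e^(−0.0574·3/12) + 14.14·e^(−0.0574·8/12)
I = 14.0054 + 13.9385 + 13.6091 = 41.5530
F = (S − I)·e^(rT) = (496.04 − 41.5530) · e^(0.0574·10/12)
= 454.4870 · e^0.047833 = 454.4870 × 1.048995 = $476.75

$476.75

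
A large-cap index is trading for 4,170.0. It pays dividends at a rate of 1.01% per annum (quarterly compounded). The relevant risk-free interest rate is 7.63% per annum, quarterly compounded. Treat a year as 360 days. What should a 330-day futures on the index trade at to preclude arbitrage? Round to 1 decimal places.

F = S · (1+r/4)^(4T) / (1+q/4)^(4T)
= 4170.0 × 1.071739 / 1.009290 = 4170.0 × 1.061874
F = 4,428.0

4,428.0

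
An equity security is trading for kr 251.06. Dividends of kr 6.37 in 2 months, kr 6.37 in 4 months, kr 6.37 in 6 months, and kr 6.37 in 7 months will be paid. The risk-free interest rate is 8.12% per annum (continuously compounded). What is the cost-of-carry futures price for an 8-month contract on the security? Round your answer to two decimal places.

PV(dividends) I = 6.37·e^(−0.0812·2/12) + 6.37·e^(−0.0812·4/12) + 6.37·e^(−0.0812·6/12) + 6.37·e^(−0.0812·7/12)
I = 6.2844 + 6.1999 + 6.1166 + 6.0753 = 24.6762
F = (S − I)·e^(rT) = (251.06 − 24.6762) · e^(0.0812·8/12)
= 226.3838 · e^0.054133 = 226.3838 × 1.055625 = kr 238.98

kr 238.98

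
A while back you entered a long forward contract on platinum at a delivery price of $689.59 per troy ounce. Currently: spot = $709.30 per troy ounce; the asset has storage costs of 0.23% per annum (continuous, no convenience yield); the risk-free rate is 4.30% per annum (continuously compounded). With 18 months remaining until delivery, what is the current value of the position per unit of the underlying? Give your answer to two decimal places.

$65.24 per troy ounce

Current fair forward for the remaining 18 months: F = S·e^((r + u)·T), (r + u) = 0.0430 + 0.0023 = 0.0453
F = 709.30 · e^(0.0453 × 18/12) = 709.30 × 1.070312 = 759.1723
Value of long forward = (F − K)·e^(−rT) = (759.1723 − 689.59) · e^(−0.0430·18/12)
= 69.5823 × 0.937536 = 65.24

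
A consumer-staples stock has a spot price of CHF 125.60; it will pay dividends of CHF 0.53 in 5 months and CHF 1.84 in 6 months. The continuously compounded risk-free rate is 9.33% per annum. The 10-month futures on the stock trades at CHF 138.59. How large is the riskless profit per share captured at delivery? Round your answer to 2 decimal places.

CHF 5.28 per share

PV(dividends) I = 0.53·e^(−0.0933·5/12) + 1.84·e^(−0.0933·6/12) = 2.2659
Fair futures F* = (S − I)·e^(rT) = (125.60 − 2.2659)·e^0.077750 = 123.3341 × 1.080852 = 133.3059
Market CHF 138.59 > fair 133.3059: forward overpriced → cash-and-carry (borrow at r, buy the stock and collect the dividends, short the forward).
Profit at T = |F_mkt − F*| = |138.59 − 133.3059| = CHF 5.28 per share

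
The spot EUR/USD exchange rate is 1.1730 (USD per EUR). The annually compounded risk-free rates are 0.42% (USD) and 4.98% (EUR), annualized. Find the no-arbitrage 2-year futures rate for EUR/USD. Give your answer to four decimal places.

1.0733

By covered interest parity, F = S · (1+r_USD)^T / (1+r_EUR)^T
= 1.1730 × 1.008418 / 1.102080 = 1.1730 × 0.915013
F = 1.0733 USD per EUR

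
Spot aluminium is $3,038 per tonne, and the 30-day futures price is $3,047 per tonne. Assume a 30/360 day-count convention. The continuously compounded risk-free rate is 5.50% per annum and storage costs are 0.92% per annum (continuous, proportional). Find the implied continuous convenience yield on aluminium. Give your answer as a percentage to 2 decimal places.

2.87%

F = S·e^((r+u−y)T) ⇒ (r+u−y) = ln(F/S)/T
ln(3047/3038) = 0.002958; /T ⇒ 0.035496
y = r + u − ln(F/S)/T = 0.0550 + 0.0092 − 0.035496 = 0.028704
y = 2.87%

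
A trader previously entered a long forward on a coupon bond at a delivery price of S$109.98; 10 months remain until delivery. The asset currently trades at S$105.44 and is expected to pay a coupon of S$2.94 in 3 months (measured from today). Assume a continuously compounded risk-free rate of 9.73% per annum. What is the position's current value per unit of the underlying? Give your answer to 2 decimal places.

S$1.16

PV(remaining coupons) I = 2.94·e^(−0.0973·3/12) = 2.8693
Current forward F = (S − I)·e^(rT) = (105.44 − 2.8693)·e^(0.0973·10/12) = 102.5707 × 1.084461 = 111.2339
Value (long) = (F − K)·e^(−rT) = (111.2339 − 109.98) × 0.922117 = 1.1562
Value = S$1.16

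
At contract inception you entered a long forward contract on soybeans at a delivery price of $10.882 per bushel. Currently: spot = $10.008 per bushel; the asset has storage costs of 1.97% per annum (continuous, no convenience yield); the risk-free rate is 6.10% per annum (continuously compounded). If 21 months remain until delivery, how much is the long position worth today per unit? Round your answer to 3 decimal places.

Current fair forward for the remaining 21 months: F = S·e^((r + u)·T), (r + u) = 0.0610 + 0.0197 = 0.0807
F = 10.008 · e^(0.0807 × 21/12) = 10.008 × 1.151684 = 11.5261
Value of long forward = (F − K)·e^(−rT) = (11.5261 − 10.882) · e^(−0.0610·21/12)
= 0.6441 × 0.898750 = 0.579

$0.579 per bushel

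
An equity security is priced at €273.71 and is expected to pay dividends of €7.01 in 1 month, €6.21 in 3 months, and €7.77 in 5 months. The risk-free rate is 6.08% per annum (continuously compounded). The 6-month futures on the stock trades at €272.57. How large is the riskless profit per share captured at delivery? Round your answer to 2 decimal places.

PV(dividends) I = 7.01·e^(−0.0608·1/12) + 6.21·e^(−0.0608·3/12) + 7.77·e^(−0.0608·5/12) = 20.6665
Fair futures F* = (S − I)·e^(rT) = (273.71 − 20.6665)·e^0.030400 = 253.0435 × 1.030867 = 260.8542
Market €272.57 > fair 260.8542: forward overpriced → cash-and-carry (borrow at r, buy the stock and collect the dividends, short the forward).
Profit at T = |F_mkt − F*| = |272.57 − 260.8542| = €11.72 per share

€11.72 per share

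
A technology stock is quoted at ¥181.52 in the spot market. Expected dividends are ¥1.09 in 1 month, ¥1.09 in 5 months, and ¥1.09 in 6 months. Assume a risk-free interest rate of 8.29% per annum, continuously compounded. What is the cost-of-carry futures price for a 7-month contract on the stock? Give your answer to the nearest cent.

¥187.17

PV(dividends) I = 1.09·e^(−0.0829·1/12) + 1.09·e^(−0.0829·5/12) + 1.09·e^(−0.0829·6/12)
I = 1.0825 + 1.0530 + 1.0457 = 3.1812
F = (S − I)·e^(rT) = (181.52 − 3.1812) · e^(0.0829·7/12)
= 178.3388 · e^0.048358 = 178.3388 × 1.049546 = ¥187.17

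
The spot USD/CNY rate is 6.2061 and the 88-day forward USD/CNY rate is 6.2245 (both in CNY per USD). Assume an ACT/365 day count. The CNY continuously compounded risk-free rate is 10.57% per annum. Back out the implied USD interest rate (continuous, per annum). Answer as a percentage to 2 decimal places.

9.34%

F = S·e^((r_CNY − r_USD)T) ⇒ r_USD = r_CNY − ln(F/S)/T
ln(6.2245/6.2061) = 0.002960; /(88/365) = 0.012277
r_USD = 0.1057 − 0.012277 = 0.093423
r_USD = 9.34%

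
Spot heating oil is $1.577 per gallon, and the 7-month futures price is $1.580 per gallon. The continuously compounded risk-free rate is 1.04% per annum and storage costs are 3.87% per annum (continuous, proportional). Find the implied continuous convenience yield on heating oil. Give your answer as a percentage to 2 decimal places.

4.58%

F = S·e^((r+u−y)T) ⇒ (r+u−y) = ln(F/S)/T
ln(1.580/1.577) = 0.001901; /T ⇒ 0.003259
y = r + u − ln(F/S)/T = 0.0104 + 0.0387 − 0.003259 = 0.045841
y = 4.58%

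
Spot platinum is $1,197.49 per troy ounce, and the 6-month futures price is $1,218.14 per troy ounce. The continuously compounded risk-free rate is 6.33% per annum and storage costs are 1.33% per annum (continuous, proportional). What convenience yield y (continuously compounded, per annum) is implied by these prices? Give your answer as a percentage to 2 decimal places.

F = S·e^((r+u−y)T) ⇒ (r+u−y) = ln(F/S)/T
ln(1218.14/1197.49) = 0.017097; /T ⇒ 0.034194
y = r + u − ln(F/S)/T = 0.0633 + 0.0133 − 0.034194 = 0.042406
y = 4.24%

4.24%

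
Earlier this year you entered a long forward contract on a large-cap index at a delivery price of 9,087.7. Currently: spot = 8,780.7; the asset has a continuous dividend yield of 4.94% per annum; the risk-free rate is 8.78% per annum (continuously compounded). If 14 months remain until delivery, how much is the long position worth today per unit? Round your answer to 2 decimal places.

86.04

Current fair forward for the remaining 14 months: F = S·e^((r − q)·T), (r − q) = 0.0878 − 0.0494 = 0.0384
F = 8780.7 · e^(0.0384 × 14/12) = 8780.7 × 1.04581868 = 9183.0201
Value of long forward = (F − K)·e^(−rT) = (9183.0201 − 9087.7) · e^(−0.0878·14/12)
= 95.3201 × 0.90263832 = 86.04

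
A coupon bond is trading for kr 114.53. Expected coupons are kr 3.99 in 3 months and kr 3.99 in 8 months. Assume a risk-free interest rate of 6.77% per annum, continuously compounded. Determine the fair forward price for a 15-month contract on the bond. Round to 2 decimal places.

kr 116.22

PV(coupons) I = 3.99·e^(−0.0677·3/12) + 3.99·e^(−0.0677·8/12)
I = 3.9230 + 3.8139 = 7.7369
F = (S − I)·e^(rT) = (114.53 − 7.7369) · e^(0.0677·15/12)
= 106.7931 · e^0.084625 = 106.7931 × 1.088309 = kr 116.22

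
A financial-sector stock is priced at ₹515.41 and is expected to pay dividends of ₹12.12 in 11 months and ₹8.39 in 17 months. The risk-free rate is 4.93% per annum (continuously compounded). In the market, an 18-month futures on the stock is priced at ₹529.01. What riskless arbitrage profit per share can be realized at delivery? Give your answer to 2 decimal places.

₹5.06 per share

PV(dividends) I = 12.12·e^(−0.0493·11/12) + 8.39·e^(−0.0493·17/12) = 19.4085
Fair futures F* = (S − I)·e^(rT) = (515.41 − 19.4085)·e^0.073950 = 496.0015 × 1.076753 = 534.0711
Market ₹529.01 < fair 534.0711: forward underpriced → reverse cash-and-carry (short the stock, invest proceeds at r, pay the dividends, go long the forward).
Profit at T = |F_mkt − F*| = |529.01 − 534.0711| = ₹5.06 per share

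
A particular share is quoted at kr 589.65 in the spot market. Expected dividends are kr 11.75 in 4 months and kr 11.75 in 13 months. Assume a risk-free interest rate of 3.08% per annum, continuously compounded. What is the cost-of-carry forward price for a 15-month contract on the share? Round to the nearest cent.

kr 588.90

PV(dividends) I = 11.75·e^(−0.0308·4/12) + 11.75·e^(−0.0308·13/12)
I = 11.6300 + 11.3644 = 22.9944
F = (S − I)·e^(rT) = (589.65 − 22.9944) · e^(0.0308·15/12)
= 566.6556 · e^0.038500 = 566.6556 × 1.039251 = kr 588.90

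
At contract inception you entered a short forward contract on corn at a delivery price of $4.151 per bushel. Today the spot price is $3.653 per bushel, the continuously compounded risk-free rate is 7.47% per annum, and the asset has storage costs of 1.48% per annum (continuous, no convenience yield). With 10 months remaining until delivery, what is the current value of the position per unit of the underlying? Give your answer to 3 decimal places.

$0.202 per bushel

Current fair forward for the remaining 10 months: F = S·e^((r + u)·T), (r + u) = 0.0747 + 0.0148 = 0.0895
F = 3.653 · e^(0.0895 × 10/12) = 3.653 × 1.077435 = 3.9359
Value of long forward = (F − K)·e^(−rT) = (3.9359 − 4.151) · e^(−0.0747·10/12)
= -0.2151 × 0.939648 = -0.202
Short position value = −(long value) = $0.202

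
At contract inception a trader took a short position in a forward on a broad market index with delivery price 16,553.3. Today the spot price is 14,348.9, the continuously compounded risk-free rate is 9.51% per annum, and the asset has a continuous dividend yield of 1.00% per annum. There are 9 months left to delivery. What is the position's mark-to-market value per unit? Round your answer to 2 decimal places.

1172.07

Current fair forward for the remaining 9 months: F = S·e^((r − q)·T), (r − q) = 0.0951 − 0.0100 = 0.0851
F = 14348.9 · e^(0.0851 × 9/12) = 14348.9 × 1.06590585 = 15294.5765
Value of long forward = (F − K)·e^(−rT) = (15294.5765 − 16553.3) · e^(−0.0951·9/12)
= -1258.7235 × 0.93115922 = -1172.07
Short position value = −(long value) = 1172.07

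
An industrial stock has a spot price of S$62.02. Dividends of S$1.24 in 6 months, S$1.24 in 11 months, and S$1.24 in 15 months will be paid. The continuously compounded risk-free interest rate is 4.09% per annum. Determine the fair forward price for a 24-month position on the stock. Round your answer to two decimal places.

PV(dividends) I = 1.24·e^(−0.0409·6/12) + 1.24·e^(−0.0409·11/12) + 1.24·e^(−0.0409·15/12)
I = 1.2149 + 1.1944 + 1.1782 = 3.5875
F = (S − I)·e^(rT) = (62.02 − 3.5875) · e^(0.0409·24/12)
= 58.4325 · e^0.081800 = 58.4325 × 1.085239 = S$63.41

S$63.41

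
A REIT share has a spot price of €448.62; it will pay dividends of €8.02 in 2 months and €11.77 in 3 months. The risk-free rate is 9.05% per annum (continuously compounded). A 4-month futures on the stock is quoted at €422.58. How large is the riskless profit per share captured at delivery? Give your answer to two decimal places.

€19.78 per share

PV(dividends) I = 8.02·e^(−0.0905·2/12) + 11.77·e^(−0.0905·3/12) = 19.4066
Fair futures F* = (S − I)·e^(rT) = (448.62 − 19.4066)·e^0.030167 = 429.2134 × 1.030627 = 442.3589
Market €422.58 < fair 442.3589: forward underpriced → reverse cash-and-carry (short the stock, invest proceeds at r, pay the dividends, go long the forward).
Profit at T = |F_mkt − F*| = |422.58 − 442.3589| = €19.78 per share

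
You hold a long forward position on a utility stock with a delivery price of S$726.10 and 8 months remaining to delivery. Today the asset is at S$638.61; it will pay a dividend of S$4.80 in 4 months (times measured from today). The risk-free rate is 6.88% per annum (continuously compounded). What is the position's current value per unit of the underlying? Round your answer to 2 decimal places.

PV(remaining dividends) I = 4.80·e^(−0.0688·4/12) = 4.6912
Current forward F = (S − I)·e^(rT) = (638.61 − 4.6912)·e^(0.0688·8/12) = 633.9188 × 1.046935 = 663.6718
Value (long) = (F − K)·e^(−rT) = (663.6718 − 726.10) × 0.955169 = -59.6295
Value = -S$59.63

-S$59.63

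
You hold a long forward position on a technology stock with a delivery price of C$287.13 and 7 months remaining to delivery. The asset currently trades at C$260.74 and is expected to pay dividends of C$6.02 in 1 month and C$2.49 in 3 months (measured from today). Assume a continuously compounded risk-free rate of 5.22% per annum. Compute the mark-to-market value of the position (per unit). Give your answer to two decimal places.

PV(remaining dividends) I = 6.02·e^(−0.0522·1/12) + 2.49·e^(−0.0522·3/12) = 8.4516
Current forward F = (S − I)·e^(rT) = (260.74 − 8.4516)·e^(0.0522·7/12) = 252.2884 × 1.030918 = 260.0887
Value (long) = (F − K)·e^(−rT) = (260.0887 − 287.13) × 0.970009 = -26.2303
Value = -C$26.23

-C$26.23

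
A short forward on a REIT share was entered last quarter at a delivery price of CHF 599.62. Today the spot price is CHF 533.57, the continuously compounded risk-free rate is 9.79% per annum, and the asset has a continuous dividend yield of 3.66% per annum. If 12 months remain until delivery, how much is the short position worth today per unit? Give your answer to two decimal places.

CHF 29.30

Current fair forward for the remaining 12 months: F = S·e^((r − q)·T), (r − q) = 0.0979 − 0.0366 = 0.0613
F = 533.57 · e^(0.0613 × 12/12) = 533.57 × 1.063218 = 567.3012
Value of long forward = (F − K)·e^(−rT) = (567.3012 − 599.62) · e^(−0.0979·12/12)
= -32.3188 × 0.906740 = -29.30
Short position value = −(long value) = CHF 29.30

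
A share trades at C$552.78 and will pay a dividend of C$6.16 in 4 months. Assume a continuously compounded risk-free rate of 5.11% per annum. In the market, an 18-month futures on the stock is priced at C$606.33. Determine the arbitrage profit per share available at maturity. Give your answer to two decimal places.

C$16.05 per share

PV(dividends) I = 6.16·e^(−0.0511·4/12) = 6.0560
Fair futures F* = (S − I)·e^(rT) = (552.78 − 6.0560)·e^0.076650 = 546.7240 × 1.079664 = 590.2782
Market C$606.33 > fair 590.2782: forward overpriced → cash-and-carry (borrow at r, buy the stock and collect the dividends, short the forward).
Profit at T = |F_mkt − F*| = |606.33 − 590.2782| = C$16.05 per share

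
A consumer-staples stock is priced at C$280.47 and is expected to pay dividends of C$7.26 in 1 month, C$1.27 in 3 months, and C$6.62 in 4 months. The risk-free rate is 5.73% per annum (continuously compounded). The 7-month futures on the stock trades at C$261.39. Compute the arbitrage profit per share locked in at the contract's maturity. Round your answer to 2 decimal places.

PV(dividends) I = 7.26·e^(−0.0573·1/12) + 1.27·e^(−0.0573·3/12) + 6.62·e^(−0.0573·4/12) = 14.9721
Fair futures F* = (S − I)·e^(rT) = (280.47 − 14.9721)·e^0.033425 = 265.4979 × 1.033990 = 274.5222
Market C$261.39 < fair 274.5222: forward underpriced → reverse cash-and-carry (short the stock, invest proceeds at r, pay the dividends, go long the forward).
Profit at T = |F_mkt − F*| = |261.39 − 274.5222| = C$13.13 per share

C$13.13 per share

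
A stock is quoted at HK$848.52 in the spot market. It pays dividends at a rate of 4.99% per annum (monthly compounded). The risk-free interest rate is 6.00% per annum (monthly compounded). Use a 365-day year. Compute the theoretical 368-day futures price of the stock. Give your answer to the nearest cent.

F = S · (1+r/12)^(12T) / (1+q/12)^(12T)
= 848.52 × 1.062200 / 1.051487 = 848.52 × 1.010188
F = HK$857.16

HK$857.16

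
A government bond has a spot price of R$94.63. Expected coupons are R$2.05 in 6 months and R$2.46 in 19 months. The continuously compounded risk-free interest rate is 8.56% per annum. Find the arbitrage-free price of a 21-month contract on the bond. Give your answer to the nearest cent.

R$105.15

PV(coupons) I = 2.05·e^(−0.0856·6/12) + 2.46·e^(−0.0856·19/12)
I = 1.9641 + 2.1482 = 4.1123
F = (S − I)·e^(rT) = (94.63 − 4.1123) · e^(0.0856·21/12)
= 90.5177 · e^0.149800 = 90.5177 × 1.161602 = R$105.15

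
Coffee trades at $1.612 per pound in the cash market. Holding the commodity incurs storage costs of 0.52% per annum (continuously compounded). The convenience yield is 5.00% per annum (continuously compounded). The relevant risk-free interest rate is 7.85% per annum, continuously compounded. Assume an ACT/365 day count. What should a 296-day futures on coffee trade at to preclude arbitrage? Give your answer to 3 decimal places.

Net carry = r + u − y = 0.0785 + 0.0052 − 0.0500 = 0.0337
F = S·e^((r+u−y)T) = 1.612 · e^(0.0337 × 296/365) = 1.612 · e^0.027329
= 1.612 × 1.027706 = $1.657 per pound

$1.657 per pound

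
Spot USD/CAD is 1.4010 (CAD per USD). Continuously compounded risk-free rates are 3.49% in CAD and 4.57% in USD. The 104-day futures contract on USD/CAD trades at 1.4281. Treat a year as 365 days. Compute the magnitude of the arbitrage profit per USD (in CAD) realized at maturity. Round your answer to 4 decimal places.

Fair futures: F* = S·e^(carry·T), with carry = (r_CAD − r_USD) = 0.0349 − 0.0457 = -0.0108
F* = 1.4010 · e^(-0.0108 × 104/365) = 1.4010 · e^-0.003077 = 1.4010 × 0.996928 = 1.3967
Market 1.4281 > fair 1.3967: forward overpriced → cash-and-carry (buy spot, short the forward).
At maturity, profit = |F_mkt − F*| = |1.4281 − 1.3967| = 0.0314 per USD (in CAD)

0.0314 per USD (in CAD)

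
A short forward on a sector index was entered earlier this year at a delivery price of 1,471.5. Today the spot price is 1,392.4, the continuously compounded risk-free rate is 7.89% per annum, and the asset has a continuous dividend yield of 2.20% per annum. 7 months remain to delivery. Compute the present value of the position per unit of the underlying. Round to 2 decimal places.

30.66

Current fair forward for the remaining 7 months: F = S·e^((r − q)·T), (r − q) = 0.0789 − 0.0220 = 0.0569
F = 1392.4 · e^(0.0569 × 7/12) = 1392.4 × 1.03374866 = 1439.3916
Value of long forward = (F − K)·e^(−rT) = (1439.3916 − 1471.5) · e^(−0.0789·7/12)
= -32.1084 × 0.95501809 = -30.66
Short position value = −(long value) = 30.66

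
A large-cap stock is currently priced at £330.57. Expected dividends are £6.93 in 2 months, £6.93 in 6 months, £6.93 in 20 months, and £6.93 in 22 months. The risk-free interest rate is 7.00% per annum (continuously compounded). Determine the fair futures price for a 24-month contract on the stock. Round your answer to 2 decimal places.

£350.56

PV(dividends) I = 6.93·e^(−0.0700·2/12) + 6.93·e^(−0.0700·6/12) + 6.93·e^(−0.0700·20/12) + 6.93·e^(−0.0700·22/12)
I = 6.8496 + 6.6916 + 6.1669 + 6.0954 = 25.8035
F = (S − I)·e^(rT) = (330.57 − 25.8035) · e^(0.0700·24/12)
= 304.7665 · e^0.140000 = 304.7665 × 1.150274 = £350.56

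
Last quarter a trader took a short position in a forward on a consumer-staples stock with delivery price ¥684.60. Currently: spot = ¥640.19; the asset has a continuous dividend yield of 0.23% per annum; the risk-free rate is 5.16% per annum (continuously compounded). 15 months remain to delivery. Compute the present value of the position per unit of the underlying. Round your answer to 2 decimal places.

¥3.49

Current fair forward for the remaining 15 months: F = S·e^((r − q)·T), (r − q) = 0.0516 − 0.0023 = 0.0493
F = 640.19 · e^(0.0493 × 15/12) = 640.19 × 1.063563 = 680.8824
Value of long forward = (F − K)·e^(−rT) = (680.8824 − 684.60) · e^(−0.0516·15/12)
= -3.7176 × 0.937536 = -3.49
Short position value = −(long value) = ¥3.49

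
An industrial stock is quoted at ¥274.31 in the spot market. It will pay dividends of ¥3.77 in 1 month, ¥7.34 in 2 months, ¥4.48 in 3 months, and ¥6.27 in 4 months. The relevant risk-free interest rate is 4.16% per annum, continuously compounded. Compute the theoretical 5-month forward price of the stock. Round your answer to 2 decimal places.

¥257.06

PV(dividends) I = 3.77·e^(−0.0416·1/12) + 7.34·e^(−0.0416·2/12) + 4.48·e^(−0.0416·3/12) + 6.27·e^(−0.0416·4/12)
I = 3.7570 + 7.2893 + 4.4336 + 6.1837 = 21.6636
F = (S − I)·e^(rT) = (274.31 − 21.6636) · e^(0.0416·5/12)
= 252.6464 · e^0.017333 = 252.6464 × 1.017484 = ¥257.06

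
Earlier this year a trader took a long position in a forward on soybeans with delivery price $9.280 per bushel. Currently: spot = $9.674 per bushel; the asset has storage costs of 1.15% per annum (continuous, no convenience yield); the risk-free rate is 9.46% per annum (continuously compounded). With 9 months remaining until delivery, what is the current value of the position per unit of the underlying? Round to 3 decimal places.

Current fair forward for the remaining 9 months: F = S·e^((r + u)·T), (r + u) = 0.0946 + 0.0115 = 0.1061
F = 9.674 · e^(0.1061 × 9/12) = 9.674 × 1.082827 = 10.4753
Value of long forward = (F − K)·e^(−rT) = (10.4753 − 9.280) · e^(−0.0946·9/12)
= 1.1953 × 0.931508 = 1.113

$1.113 per bushel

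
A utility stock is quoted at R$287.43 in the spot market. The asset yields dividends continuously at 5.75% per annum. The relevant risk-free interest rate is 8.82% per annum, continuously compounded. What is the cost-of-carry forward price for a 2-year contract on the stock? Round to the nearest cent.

R$305.63

F = S·e^((r − q)T) = 287.43 · e^((0.0882 − 0.0575) × 2)
= 287.43 · e^0.061400 = 287.43 × 1.063324
F = R$305.63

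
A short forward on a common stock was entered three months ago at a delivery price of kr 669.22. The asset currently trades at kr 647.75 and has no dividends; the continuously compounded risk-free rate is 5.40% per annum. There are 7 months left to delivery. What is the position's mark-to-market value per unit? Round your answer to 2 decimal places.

kr 0.72

Current fair forward for the remaining 7 months: F = S·e^(r·T), r = 0.0540
F = 647.75 · e^(0.0540 × 7/12) = 647.75 × 1.032001 = 668.4786
Value of long forward = (F − K)·e^(−rT) = (668.4786 − 669.22) · e^(−0.0540·7/12)
= -0.7414 × 0.968991 = -0.72
Short position value = −(long value) = kr 0.72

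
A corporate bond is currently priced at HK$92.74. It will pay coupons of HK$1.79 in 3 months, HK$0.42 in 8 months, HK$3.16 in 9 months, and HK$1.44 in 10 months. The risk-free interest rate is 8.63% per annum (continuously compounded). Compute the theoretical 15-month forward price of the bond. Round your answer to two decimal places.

HK$96.12

PV(coupons) I = 1.79·e^(−0.0863·3/12) + 0.42·e^(−0.0863·8/12) + 3.16·e^(−0.0863·9/12) + 1.44·e^(−0.0863·10/12)
I = 1.7518 + 0.3965 + 2.9619 + 1.3401 = 6.4503
F = (S − I)·e^(rT) = (92.74 − 6.4503) · e^(0.0863·15/12)
= 86.2897 · e^0.107875 = 86.2897 × 1.113908 = HK$96.12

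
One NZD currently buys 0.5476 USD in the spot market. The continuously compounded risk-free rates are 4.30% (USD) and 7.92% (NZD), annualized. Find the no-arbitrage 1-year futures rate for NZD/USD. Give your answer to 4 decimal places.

0.5281

F = S·e^((r_USD − r_NZD)T) = 0.5476 · e^((0.0430 − 0.0792) × 12/12)
= 0.5476 · e^-0.036200 = 0.5476 × 0.964447
F = 0.5281 USD per NZD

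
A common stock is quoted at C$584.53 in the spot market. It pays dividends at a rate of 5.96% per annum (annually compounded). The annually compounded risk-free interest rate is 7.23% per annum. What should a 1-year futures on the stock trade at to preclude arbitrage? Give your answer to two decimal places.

C$591.54

F = S · (1+r)^T / (1+q)^T
= 584.53 × 1.072300 / 1.059600 = 584.53 × 1.011986
F = C$591.54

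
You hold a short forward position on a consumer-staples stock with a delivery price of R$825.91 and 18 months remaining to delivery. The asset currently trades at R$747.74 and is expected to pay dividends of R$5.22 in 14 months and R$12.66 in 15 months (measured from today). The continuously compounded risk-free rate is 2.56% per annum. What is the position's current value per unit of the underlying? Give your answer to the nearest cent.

PV(remaining dividends) I = 5.22·e^(−0.0256·14/12) + 12.66·e^(−0.0256·15/12) = 17.3277
Current forward F = (S − I)·e^(rT) = (747.74 − 17.3277)·e^(0.0256·18/12) = 730.4123 × 1.039147 = 759.0058
Value (long) = (F − K)·e^(−rT) = (759.0058 − 825.91) × 0.962328 = -64.3838
Short position value = −(long value) = R$64.38

R$64.38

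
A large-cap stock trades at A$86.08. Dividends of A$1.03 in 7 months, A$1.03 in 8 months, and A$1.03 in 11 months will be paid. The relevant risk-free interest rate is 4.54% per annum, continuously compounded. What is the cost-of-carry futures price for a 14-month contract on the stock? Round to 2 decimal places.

A$87.61

PV(dividends) I = 1.03·e^(−0.0454·7/12) + 1.03·e^(−0.0454·8/12) + 1.03·e^(−0.0454·11/12)
I = 1.0031 + 0.9993 + 0.9880 = 2.9904
F = (S − I)·e^(rT) = (86.08 − 2.9904) · e^(0.0454·14/12)
= 83.0896 · e^0.052967 = 83.0896 × 1.054395 = A$87.61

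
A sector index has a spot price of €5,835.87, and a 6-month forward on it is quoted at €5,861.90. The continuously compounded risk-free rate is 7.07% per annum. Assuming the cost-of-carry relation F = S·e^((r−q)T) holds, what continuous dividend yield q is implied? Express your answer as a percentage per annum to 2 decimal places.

6.18%

From F = S·e^((r−q)T): (r − q) = ln(F/S)/T
ln(5861.90/5835.87) = ln(1.004460) = 0.004450
(r − q) = 0.004450 / (6/12) = 0.008900
q = r − ln(F/S)/T = 0.0707 − 0.008900 = 0.061800
q = 6.18%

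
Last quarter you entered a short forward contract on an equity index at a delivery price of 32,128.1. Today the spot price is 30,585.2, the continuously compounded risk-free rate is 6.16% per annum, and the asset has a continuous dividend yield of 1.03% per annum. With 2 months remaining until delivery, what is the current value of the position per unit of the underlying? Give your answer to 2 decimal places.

Current fair forward for the remaining 2 months: F = S·e^((r − q)·T), (r − q) = 0.0616 − 0.0103 = 0.0513
F = 30585.2 · e^(0.0513 × 2/12) = 30585.2 × 1.00858666 = 30847.8247
Value of long forward = (F − K)·e^(−rT) = (30847.8247 − 32128.1) · e^(−0.0616·2/12)
= -1280.2753 × 0.98978586 = -1267.20
Short position value = −(long value) = 1267.20

1267.20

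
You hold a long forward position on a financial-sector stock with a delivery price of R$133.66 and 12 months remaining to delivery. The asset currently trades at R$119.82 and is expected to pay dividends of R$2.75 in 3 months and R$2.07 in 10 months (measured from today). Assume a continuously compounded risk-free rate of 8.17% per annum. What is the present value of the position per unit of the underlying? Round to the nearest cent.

PV(remaining dividends) I = 2.75·e^(−0.0817·3/12) + 2.07·e^(−0.0817·10/12) = 4.6282
Current forward F = (S − I)·e^(rT) = (119.82 − 4.6282)·e^(0.0817·12/12) = 115.1918 × 1.085130 = 124.9981
Value (long) = (F − K)·e^(−rT) = (124.9981 − 133.66) × 0.921548 = -7.9824
Value = -R$7.98

-R$7.98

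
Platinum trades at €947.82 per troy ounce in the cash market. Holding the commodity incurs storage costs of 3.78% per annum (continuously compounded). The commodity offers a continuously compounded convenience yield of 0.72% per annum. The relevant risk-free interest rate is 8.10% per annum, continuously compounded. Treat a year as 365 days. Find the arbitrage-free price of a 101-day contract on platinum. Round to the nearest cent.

Net carry = r + u − y = 0.0810 + 0.0378 − 0.0072 = 0.1116
F = S·e^((r+u−y)T) = 947.82 · e^(0.1116 × 101/365) = 947.82 · e^0.030881
= 947.82 × 1.031363 = €977.55 per troy ounce

€977.55 per troy ounce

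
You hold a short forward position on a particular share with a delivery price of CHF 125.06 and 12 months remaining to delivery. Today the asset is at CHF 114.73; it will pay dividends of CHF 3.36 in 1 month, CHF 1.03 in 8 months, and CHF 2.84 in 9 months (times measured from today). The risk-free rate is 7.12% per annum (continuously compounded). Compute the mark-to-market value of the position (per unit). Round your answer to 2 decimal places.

PV(remaining dividends) I = 3.36·e^(−0.0712·1/12) + 1.03·e^(−0.0712·8/12) + 2.84·e^(−0.0712·9/12) = 7.0147
Current forward F = (S − I)·e^(rT) = (114.73 − 7.0147)·e^(0.0712·12/12) = 107.7153 × 1.073796 = 115.6643
Value (long) = (F − K)·e^(−rT) = (115.6643 − 125.06) × 0.931276 = -8.7500
Short position value = −(long value) = CHF 8.75

CHF 8.75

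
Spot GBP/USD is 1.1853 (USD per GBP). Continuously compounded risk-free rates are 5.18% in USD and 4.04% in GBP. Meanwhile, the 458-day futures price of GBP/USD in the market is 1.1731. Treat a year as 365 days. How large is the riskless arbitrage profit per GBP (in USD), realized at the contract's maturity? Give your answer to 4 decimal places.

0.0293 per GBP (in USD)

Fair futures: F* = S·e^(carry·T), with carry = (r_USD − r_GBP) = 0.0518 − 0.0404 = 0.0114
F* = 1.1853 · e^(0.0114 × 458/365) = 1.1853 · e^0.014305 = 1.1853 × 1.014408 = 1.2024
Market 1.1731 < fair 1.2024: forward underpriced → reverse cash-and-carry (short spot, go long the forward).
At maturity, profit = |F_mkt − F*| = |1.1731 − 1.2024| = 0.0293 per GBP (in USD)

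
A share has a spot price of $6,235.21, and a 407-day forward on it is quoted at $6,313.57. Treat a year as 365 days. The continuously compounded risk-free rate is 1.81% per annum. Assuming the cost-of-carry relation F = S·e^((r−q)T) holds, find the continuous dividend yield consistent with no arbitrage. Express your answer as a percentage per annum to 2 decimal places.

From F = S·e^((r−q)T): (r − q) = ln(F/S)/T
ln(6313.57/6235.21) = ln(1.012567) = 0.012489
(r − q) = 0.012489 / (407/365) = 0.011200
q = r − ln(F/S)/T = 0.0181 − 0.011200 = 0.006900
q = 0.69%

0.69%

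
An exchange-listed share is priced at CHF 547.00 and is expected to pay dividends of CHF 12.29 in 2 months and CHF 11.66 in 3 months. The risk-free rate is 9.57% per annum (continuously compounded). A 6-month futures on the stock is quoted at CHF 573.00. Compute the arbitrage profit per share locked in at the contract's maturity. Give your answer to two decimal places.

CHF 23.82 per share

PV(dividends) I = 12.29·e^(−0.0957·2/12) + 11.66·e^(−0.0957·3/12) = 23.4799
Fair futures F* = (S − I)·e^(rT) = (547.00 − 23.4799)·e^0.047850 = 523.5201 × 1.049013 = 549.1794
Market CHF 573.00 > fair 549.1794: forward overpriced → cash-and-carry (borrow at r, buy the stock and collect the dividends, short the forward).
Profit at T = |F_mkt − F*| = |573.00 − 549.1794| = CHF 23.82 per share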